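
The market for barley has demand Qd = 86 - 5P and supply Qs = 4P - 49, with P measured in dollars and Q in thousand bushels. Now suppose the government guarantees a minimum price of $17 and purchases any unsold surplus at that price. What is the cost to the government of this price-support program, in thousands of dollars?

Setting quantity demanded equal to quantity supplied, 86 - 5P = 4P - 49, gives P* = 15 and Q* = 11.
Since 17 > 15, the floor is binding.
At P = 17: Qd = 86 - 5·17 = 1 and Qs = 4·17 - 49 = 19.
Surplus = Qs - Qd = 18.
Government expenditure = surplus × support price = 18 × 17 = 306.

306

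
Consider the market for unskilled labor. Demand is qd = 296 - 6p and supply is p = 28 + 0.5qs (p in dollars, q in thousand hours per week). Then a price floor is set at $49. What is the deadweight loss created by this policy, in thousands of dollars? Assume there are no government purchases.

300

Rearranging supply gives qs = 2p - 56. In a free market, 296 - 6p = 2p - 56 gives the equilibrium p* = 44, q* = 32.
The floor of 49 is above the equilibrium price 44, so it binds.
At p = 49: qd = 296 - 6·49 = 2 and qs = 2·49 - 56 = 42.
Quantity traded falls to 2. At q = 2 the demand price is (296 - 2)/6 = 49 and the supply price is (56 + 2)/2 = 29.
Deadweight loss = ½ · (49 - 29) · (32 - 2) = ½ · 20 · 30 = 300.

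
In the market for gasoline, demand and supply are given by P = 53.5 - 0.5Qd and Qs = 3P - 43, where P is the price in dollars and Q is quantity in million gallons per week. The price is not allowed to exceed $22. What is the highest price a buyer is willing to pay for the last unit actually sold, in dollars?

Rearranging demand gives Qd = 107 - 2P. Without the control the market clears where 107 - 2P = 3P - 43, i.e. P* = 30 and Q* = 47.
Since 22 < 30, the ceiling is binding.
At P = 22: Qd = 107 - 2·22 = 63 and Qs = 3·22 - 43 = 23.
Only 23 units reach the market. On the demand curve, the marginal buyer's willingness to pay at Q = 23 is (107 - 23)/2 = 42.

42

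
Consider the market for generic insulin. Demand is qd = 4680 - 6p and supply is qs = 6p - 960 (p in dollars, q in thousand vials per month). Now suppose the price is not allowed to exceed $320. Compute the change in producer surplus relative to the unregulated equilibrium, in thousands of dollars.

In a free market, 4680 - 6p = 6p - 960 gives the equilibrium p* = 470, q* = 1860.
The ceiling of 320 is below the equilibrium price 470, so it binds.
At p = 320: qd = 4680 - 6·320 = 2760 and qs = 6·320 - 960 = 960.
Producer surplus without the control is ½ · (470 - 160) · 1860 = 288300.
With the ceiling, producers sell 960 units at 320, so PS = ½ · (320 - 160) · 960 = 76800.
Change in producer surplus = 76800 - 288300 = -211500.

-211500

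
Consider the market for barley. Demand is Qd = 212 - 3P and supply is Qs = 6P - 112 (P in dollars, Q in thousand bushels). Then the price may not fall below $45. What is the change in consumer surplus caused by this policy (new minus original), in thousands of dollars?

-814.5

Setting quantity demanded equal to quantity supplied, 212 - 3P = 6P - 112, gives P* = 36 and Q* = 104.
Since 45 > 36, the floor is binding.
At P = 45: Qd = 212 - 3·45 = 77 and Qs = 6·45 - 112 = 158.
Consumer surplus without the control is ½ · (212/3 - 36) · 104 = 5408/3.
With the floor, consumers buy 77 units at 45, so CS = ½ · (212/3 - 45) · 77 = 5929/6.
Change in consumer surplus = 5929/6 - 5408/3 = -814.5.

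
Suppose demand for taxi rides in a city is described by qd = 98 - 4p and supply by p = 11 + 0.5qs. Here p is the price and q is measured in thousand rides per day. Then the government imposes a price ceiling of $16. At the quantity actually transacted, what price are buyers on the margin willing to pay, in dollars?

22

Rearranging supply gives qs = 2p - 22. Equilibrium: 98 - 4p = 2p - 22, so 120 = 6p and p* = 20, q* = 18.
Because the ceiling (16) lies below the market-clearing price, it is binding.
At p = 16: qd = 98 - 4·16 = 34 and qs = 2·16 - 22 = 10.
Only 10 units reach the market. On the demand curve, the marginal buyer's willingness to pay at q = 10 is (98 - 10)/4 = 22.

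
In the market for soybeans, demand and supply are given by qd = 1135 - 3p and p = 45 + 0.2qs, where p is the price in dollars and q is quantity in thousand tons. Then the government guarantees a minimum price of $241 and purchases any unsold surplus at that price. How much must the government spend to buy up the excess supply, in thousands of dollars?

136888

Rearranging supply gives qs = 5p - 225. Setting quantity demanded equal to quantity supplied, 1135 - 3p = 5p - 225, gives p* = 170 and q* = 625.
The floor of 241 is above the equilibrium price 170, so it binds.
At p = 241: qd = 1135 - 3·241 = 412 and qs = 5·241 - 225 = 980.
Surplus = qs - qd = 568.
Government expenditure = surplus × support price = 568 × 241 = 136888.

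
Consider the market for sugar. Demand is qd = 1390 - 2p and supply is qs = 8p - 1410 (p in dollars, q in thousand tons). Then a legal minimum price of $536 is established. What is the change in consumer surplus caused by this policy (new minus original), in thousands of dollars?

Without the control the market clears where 1390 - 2p = 8p - 1410, i.e. p* = 280 and q* = 830.
Because the floor (536) lies above the market-clearing price, it is binding.
At p = 536: qd = 1390 - 2·536 = 318 and qs = 8·536 - 1410 = 2878.
Consumer surplus without the control is ½ · (695 - 280) · 830 = 172225.
With the floor, consumers buy 318 units at 536, so CS = ½ · (695 - 536) · 318 = 25281.
Change in consumer surplus = 25281 - 172225 = -146944.

-146944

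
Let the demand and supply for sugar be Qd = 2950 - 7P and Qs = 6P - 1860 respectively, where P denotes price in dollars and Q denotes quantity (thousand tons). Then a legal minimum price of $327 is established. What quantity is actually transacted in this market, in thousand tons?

360

Equilibrium: 2950 - 7P = 6P - 1860, so 4810 = 13P and P* = 370, Q* = 360.
Since 327 is below P* = 370, the floor does not bind and the free-market outcome prevails.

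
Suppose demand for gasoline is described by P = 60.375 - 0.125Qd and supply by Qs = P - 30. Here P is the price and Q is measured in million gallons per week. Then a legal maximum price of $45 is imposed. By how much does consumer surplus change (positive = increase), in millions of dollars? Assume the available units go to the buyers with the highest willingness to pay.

171

Rearranging demand gives Qd = 483 - 8P. Setting quantity demanded equal to quantity supplied, 483 - 8P = P - 30, gives P* = 57 and Q* = 27.
Because the ceiling (45) lies below the market-clearing price, it is binding.
At P = 45: Qd = 483 - 8·45 = 123 and Qs = 45 - 30 = 15.
Consumer surplus without the control is ½ · (60.375 - 57) · 27 = 45.5625.
With the ceiling, 15 units are sold at 45 (assume they go to the highest-value buyers). The demand price at Q = 15 is 58.5, so CS = ½ · [(60.375 - 45) + (58.5 - 45)] · 15 = 216.5625.
Change in consumer surplus = 216.5625 - 45.5625 = 171.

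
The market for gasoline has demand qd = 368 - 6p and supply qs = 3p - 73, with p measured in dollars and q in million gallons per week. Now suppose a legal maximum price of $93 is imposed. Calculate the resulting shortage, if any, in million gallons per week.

Setting quantity demanded equal to quantity supplied, 368 - 6p = 3p - 73, gives p* = 49 and q* = 74.
Since 93 is above p* = 49, the ceiling does not bind and the free-market outcome prevails.
Since the control does not bind, there is no shortage.

0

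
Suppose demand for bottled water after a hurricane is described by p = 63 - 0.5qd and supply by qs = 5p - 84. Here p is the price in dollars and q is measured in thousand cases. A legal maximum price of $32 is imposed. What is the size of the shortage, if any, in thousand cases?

Rearranging demand gives qd = 126 - 2p. Without the control the market clears where 126 - 2p = 5p - 84, i.e. p* = 30 and q* = 66.
Since 32 is above p* = 30, the ceiling does not bind and the free-market outcome prevails.
Since the control does not bind, there is no shortage.

0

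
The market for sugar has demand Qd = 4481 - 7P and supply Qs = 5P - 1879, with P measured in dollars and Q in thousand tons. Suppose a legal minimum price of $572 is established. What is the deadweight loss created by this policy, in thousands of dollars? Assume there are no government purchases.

Equilibrium: 4481 - 7P = 5P - 1879, so 6360 = 12P and P* = 530, Q* = 771.
Since 572 > 530, the floor is binding.
At P = 572: Qd = 4481 - 7·572 = 477 and Qs = 5·572 - 1879 = 981.
Quantity traded falls to 477. At Q = 477 the demand price is (4481 - 477)/7 = 572 and the supply price is (1879 + 477)/5 = 471.2.
Deadweight loss = ½ · (572 - 471.2) · (771 - 477) = ½ · 100.8 · 294 = 14817.6.

14817.6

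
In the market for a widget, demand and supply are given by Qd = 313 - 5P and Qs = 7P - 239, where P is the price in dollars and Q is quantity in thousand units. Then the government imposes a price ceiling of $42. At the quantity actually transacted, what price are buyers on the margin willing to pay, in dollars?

In a free market, 313 - 5P = 7P - 239 gives the equilibrium P* = 46, Q* = 83.
Because the ceiling (42) lies below the market-clearing price, it is binding.
At P = 42: Qd = 313 - 5·42 = 103 and Qs = 7·42 - 239 = 55.
Only 55 units reach the market. On the demand curve, the marginal buyer's willingness to pay at Q = 55 is (313 - 55)/5 = 51.6.

51.6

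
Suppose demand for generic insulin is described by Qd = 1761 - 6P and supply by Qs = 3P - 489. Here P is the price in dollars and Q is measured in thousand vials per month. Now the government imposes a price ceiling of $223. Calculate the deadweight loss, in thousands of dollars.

1640.25

Without the control the market clears where 1761 - 6P = 3P - 489, i.e. P* = 250 and Q* = 261.
The ceiling of 223 is below the equilibrium price 250, so it binds.
At P = 223: Qd = 1761 - 6·223 = 423 and Qs = 3·223 - 489 = 180.
Quantity traded falls to 180. At Q = 180 the demand price is (1761 - 180)/6 = 263.5 and the supply price is (489 + 180)/3 = 223.
Deadweight loss = ½ · (263.5 - 223) · (261 - 180) = ½ · 40.5 · 81 = 1640.25.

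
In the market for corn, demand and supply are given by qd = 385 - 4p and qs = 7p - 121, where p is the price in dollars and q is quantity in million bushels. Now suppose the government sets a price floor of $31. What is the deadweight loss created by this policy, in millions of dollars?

0

In a free market, 385 - 4p = 7p - 121 gives the equilibrium p* = 46, q* = 201.
Since 31 is below p* = 46, the floor does not bind and the free-market outcome prevails.
Since the control does not bind, no trades are prevented and deadweight loss is zero.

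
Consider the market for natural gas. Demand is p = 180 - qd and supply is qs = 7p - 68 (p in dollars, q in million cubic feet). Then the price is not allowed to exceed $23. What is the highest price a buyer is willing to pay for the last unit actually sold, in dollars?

Rearranging demand gives qd = 180 - p. Setting quantity demanded equal to quantity supplied, 180 - p = 7p - 68, gives p* = 31 and q* = 149.
The ceiling of 23 is below the equilibrium price 31, so it binds.
At p = 23: qd = 180 - 23 = 157 and qs = 7·23 - 68 = 93.
Only 93 units reach the market. On the demand curve, the marginal buyer's willingness to pay at q = 93 is (180 - 93) = 87.

87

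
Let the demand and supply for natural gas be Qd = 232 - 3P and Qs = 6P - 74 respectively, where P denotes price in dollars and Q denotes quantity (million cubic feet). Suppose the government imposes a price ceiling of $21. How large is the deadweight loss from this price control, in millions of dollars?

1521

Setting quantity demanded equal to quantity supplied, 232 - 3P = 6P - 74, gives P* = 34 and Q* = 130.
Because the ceiling (21) lies below the market-clearing price, it is binding.
At P = 21: Qd = 232 - 3·21 = 169 and Qs = 6·21 - 74 = 52.
Quantity traded falls to 52. At Q = 52 the demand price is (232 - 52)/3 = 60 and the supply price is (74 + 52)/6 = 21.
Deadweight loss = ½ · (60 - 21) · (130 - 52) = ½ · 39 · 78 = 1521.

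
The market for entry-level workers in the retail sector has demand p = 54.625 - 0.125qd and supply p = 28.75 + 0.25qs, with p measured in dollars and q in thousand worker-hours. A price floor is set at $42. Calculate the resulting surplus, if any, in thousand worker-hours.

Rearranging demand gives qd = 437 - 8p; rearranging supply gives qs = 4p - 115. In a free market, 437 - 8p = 4p - 115 gives the equilibrium p* = 46, q* = 69.
The floor of 42 is below the equilibrium price 46, so it is not binding; the market clears at p* = 46, q* = 69.
Since the control does not bind, there is no surplus.

0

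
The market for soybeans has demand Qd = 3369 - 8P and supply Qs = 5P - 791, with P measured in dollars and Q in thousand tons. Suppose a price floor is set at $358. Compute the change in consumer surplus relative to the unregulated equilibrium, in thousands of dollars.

In a free market, 3369 - 8P = 5P - 791 gives the equilibrium P* = 320, Q* = 809.
Since 358 > 320, the floor is binding.
At P = 358: Qd = 3369 - 8·358 = 505 and Qs = 5·358 - 791 = 999.
Consumer surplus without the control is ½ · (421.125 - 320) · 809 = 40905.0625.
With the floor, consumers buy 505 units at 358, so CS = ½ · (421.125 - 358) · 505 = 15939.0625.
Change in consumer surplus = 15939.0625 - 40905.0625 = -24966.

-24966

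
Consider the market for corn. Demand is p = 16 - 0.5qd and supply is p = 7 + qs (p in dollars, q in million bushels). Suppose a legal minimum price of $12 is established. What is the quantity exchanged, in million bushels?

Rearranging demand gives qd = 32 - 2p; rearranging supply gives qs = p - 7. Without the control the market clears where 32 - 2p = p - 7, i.e. p* = 13 and q* = 6.
Since 12 is below p* = 13, the floor does not bind and the free-market outcome prevails.

6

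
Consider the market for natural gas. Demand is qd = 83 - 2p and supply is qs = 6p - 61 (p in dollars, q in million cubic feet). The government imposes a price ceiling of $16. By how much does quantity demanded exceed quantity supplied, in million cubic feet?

16

Setting quantity demanded equal to quantity supplied, 83 - 2p = 6p - 61, gives p* = 18 and q* = 47.
The ceiling of 16 is below the equilibrium price 18, so it binds.
At p = 16: qd = 83 - 2·16 = 51 and qs = 6·16 - 61 = 35.
Shortage = qd - qs = 51 - 35 = 16.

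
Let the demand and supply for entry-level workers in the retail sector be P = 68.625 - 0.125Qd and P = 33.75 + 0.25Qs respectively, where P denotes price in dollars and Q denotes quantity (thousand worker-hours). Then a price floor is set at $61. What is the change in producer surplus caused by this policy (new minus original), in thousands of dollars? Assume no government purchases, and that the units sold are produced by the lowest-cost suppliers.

116

Rearranging demand gives Qd = 549 - 8P; rearranging supply gives Qs = 4P - 135. Without the control the market clears where 549 - 8P = 4P - 135, i.e. P* = 57 and Q* = 93.
Since 61 > 57, the floor is binding.
At P = 61: Qd = 549 - 8·61 = 61 and Qs = 4·61 - 135 = 109.
Producer surplus without the control is ½ · (57 - 33.75) · 93 = 1081.125.
With the floor, 61 units are sold at 61. The supply price at Q = 61 is 49, so PS = ½ · [(61 - 33.75) + (61 - 49)] · 61 = 1197.125.
Change in producer surplus = 1197.125 - 1081.125 = 116.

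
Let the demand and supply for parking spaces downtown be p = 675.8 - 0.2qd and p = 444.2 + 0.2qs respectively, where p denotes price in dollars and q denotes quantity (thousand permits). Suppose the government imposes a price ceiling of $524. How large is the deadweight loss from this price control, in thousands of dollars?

6480

Rearranging demand gives qd = 3379 - 5p; rearranging supply gives qs = 5p - 2221. In a free market, 3379 - 5p = 5p - 2221 gives the equilibrium p* = 560, q* = 579.
Since 524 < 560, the ceiling is binding.
At p = 524: qd = 3379 - 5·524 = 759 and qs = 5·524 - 2221 = 399.
Quantity traded falls to 399. At q = 399 the demand price is (3379 - 399)/5 = 596 and the supply price is (2221 + 399)/5 = 524.
Deadweight loss = ½ · (596 - 524) · (579 - 399) = ½ · 72 · 180 = 6480.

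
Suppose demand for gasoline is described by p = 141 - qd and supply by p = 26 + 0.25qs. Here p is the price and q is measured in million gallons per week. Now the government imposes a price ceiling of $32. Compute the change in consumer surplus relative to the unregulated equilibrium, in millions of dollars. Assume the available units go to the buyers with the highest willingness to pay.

-1904

Rearranging demand gives qd = 141 - p; rearranging supply gives qs = 4p - 104. In a free market, 141 - p = 4p - 104 gives the equilibrium p* = 49, q* = 92.
The ceiling of 32 is below the equilibrium price 49, so it binds.
At p = 32: qd = 141 - 32 = 109 and qs = 4·32 - 104 = 24.
Consumer surplus without the control is ½ · (141 - 49) · 92 = 4232.
With the ceiling, 24 units are sold at 32 (assume they go to the highest-value buyers). The demand price at q = 24 is 117, so CS = ½ · [(141 - 32) + (117 - 32)] · 24 = 2328.
Change in consumer surplus = 2328 - 4232 = -1904.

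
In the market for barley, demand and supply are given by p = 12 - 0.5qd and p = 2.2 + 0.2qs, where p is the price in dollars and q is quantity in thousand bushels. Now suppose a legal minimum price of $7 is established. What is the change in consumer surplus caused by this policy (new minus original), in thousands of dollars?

Rearranging demand gives qd = 24 - 2p; rearranging supply gives qs = 5p - 11. Without the control the market clears where 24 - 2p = 5p - 11, i.e. p* = 5 and q* = 14.
Since 7 > 5, the floor is binding.
At p = 7: qd = 24 - 2·7 = 10 and qs = 5·7 - 11 = 24.
Consumer surplus without the control is ½ · (12 - 5) · 14 = 49.
With the floor, consumers buy 10 units at 7, so CS = ½ · (12 - 7) · 10 = 25.
Change in consumer surplus = 25 - 49 = -24.

-24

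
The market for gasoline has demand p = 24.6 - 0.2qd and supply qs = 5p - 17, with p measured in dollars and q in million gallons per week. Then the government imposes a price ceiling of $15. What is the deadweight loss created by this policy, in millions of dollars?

Rearranging demand gives qd = 123 - 5p. Setting quantity demanded equal to quantity supplied, 123 - 5p = 5p - 17, gives p* = 14 and q* = 53.
The ceiling of 15 is above the equilibrium price 14, so it is not binding; the market clears at p* = 14, q* = 53.
Since the control does not bind, no trades are prevented and deadweight loss is zero.

0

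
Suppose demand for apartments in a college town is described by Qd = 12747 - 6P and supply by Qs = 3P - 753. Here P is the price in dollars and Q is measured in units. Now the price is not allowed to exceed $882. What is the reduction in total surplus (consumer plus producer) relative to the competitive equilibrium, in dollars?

Without the control the market clears where 12747 - 6P = 3P - 753, i.e. P* = 1500 and Q* = 3747.
The ceiling of 882 is below the equilibrium price 1500, so it binds.
At P = 882: Qd = 12747 - 6·882 = 7455 and Qs = 3·882 - 753 = 1893.
Quantity traded falls to 1893. At Q = 1893 the demand price is (12747 - 1893)/6 = 1809 and the supply price is (753 + 1893)/3 = 882.
Deadweight loss = ½ · (1809 - 882) · (3747 - 1893) = ½ · 927 · 1854 = 859329.

859329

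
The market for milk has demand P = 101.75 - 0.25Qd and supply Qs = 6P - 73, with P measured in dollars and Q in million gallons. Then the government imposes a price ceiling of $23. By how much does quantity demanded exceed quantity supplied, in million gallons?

Rearranging demand gives Qd = 407 - 4P. Without the control the market clears where 407 - 4P = 6P - 73, i.e. P* = 48 and Q* = 215.
Because the ceiling (23) lies below the market-clearing price, it is binding.
At P = 23: Qd = 407 - 4·23 = 315 and Qs = 6·23 - 73 = 65.
Shortage = Qd - Qs = 315 - 65 = 250.

250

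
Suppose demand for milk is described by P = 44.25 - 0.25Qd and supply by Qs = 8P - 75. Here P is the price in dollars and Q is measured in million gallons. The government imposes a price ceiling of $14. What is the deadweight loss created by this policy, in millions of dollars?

588

Rearranging demand gives Qd = 177 - 4P. Equilibrium: 177 - 4P = 8P - 75, so 252 = 12P and P* = 21, Q* = 93.
Because the ceiling (14) lies below the market-clearing price, it is binding.
At P = 14: Qd = 177 - 4·14 = 121 and Qs = 8·14 - 75 = 37.
Quantity traded falls to 37. At Q = 37 the demand price is (177 - 37)/4 = 35 and the supply price is (75 + 37)/8 = 14.
Deadweight loss = ½ · (35 - 14) · (93 - 37) = ½ · 21 · 56 = 588.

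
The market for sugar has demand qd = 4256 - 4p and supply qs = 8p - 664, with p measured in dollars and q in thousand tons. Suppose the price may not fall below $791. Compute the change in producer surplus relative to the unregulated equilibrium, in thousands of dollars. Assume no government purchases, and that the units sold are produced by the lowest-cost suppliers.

Equilibrium: 4256 - 4p = 8p - 664, so 4920 = 12p and p* = 410, q* = 2616.
Because the floor (791) lies above the market-clearing price, it is binding.
At p = 791: qd = 4256 - 4·791 = 1092 and qs = 8·791 - 664 = 5664.
Producer surplus without the control is ½ · (410 - 83) · 2616 = 427716.
With the floor, 1092 units are sold at 791. The supply price at q = 1092 is 219.5, so PS = ½ · [(791 - 83) + (791 - 219.5)] · 1092 = 698607.
Change in producer surplus = 698607 - 427716 = 270891.

270891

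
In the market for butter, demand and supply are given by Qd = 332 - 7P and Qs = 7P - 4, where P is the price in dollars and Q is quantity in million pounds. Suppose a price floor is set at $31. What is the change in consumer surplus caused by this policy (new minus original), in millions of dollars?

Equilibrium: 332 - 7P = 7P - 4, so 336 = 14P and P* = 24, Q* = 164.
The floor of 31 is above the equilibrium price 24, so it binds.
At P = 31: Qd = 332 - 7·31 = 115 and Qs = 7·31 - 4 = 213.
Consumer surplus without the control is ½ · (332/7 - 24) · 164 = 13448/7.
With the floor, consumers buy 115 units at 31, so CS = ½ · (332/7 - 31) · 115 = 13225/14.
Change in consumer surplus = 13225/14 - 13448/7 = -976.5.

-976.5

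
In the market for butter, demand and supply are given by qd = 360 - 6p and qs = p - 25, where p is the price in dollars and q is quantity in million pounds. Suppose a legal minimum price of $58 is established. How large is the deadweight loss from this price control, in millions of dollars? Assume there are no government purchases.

Equilibrium: 360 - 6p = p - 25, so 385 = 7p and p* = 55, q* = 30.
Because the floor (58) lies above the market-clearing price, it is binding.
At p = 58: qd = 360 - 6·58 = 12 and qs = 58 - 25 = 33.
Quantity traded falls to 12. At q = 12 the demand price is (360 - 12)/6 = 58 and the supply price is 25 + 12 = 37.
Deadweight loss = ½ · (58 - 37) · (30 - 12) = ½ · 21 · 18 = 189.

189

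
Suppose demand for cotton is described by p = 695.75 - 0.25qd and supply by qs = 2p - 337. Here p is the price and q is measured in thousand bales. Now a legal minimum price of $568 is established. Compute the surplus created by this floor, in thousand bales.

Rearranging demand gives qd = 2783 - 4p. In a free market, 2783 - 4p = 2p - 337 gives the equilibrium p* = 520, q* = 703.
Because the floor (568) lies above the market-clearing price, it is binding.
At p = 568: qd = 2783 - 4·568 = 511 and qs = 2·568 - 337 = 799.
Surplus = qs - qd = 799 - 511 = 288.

288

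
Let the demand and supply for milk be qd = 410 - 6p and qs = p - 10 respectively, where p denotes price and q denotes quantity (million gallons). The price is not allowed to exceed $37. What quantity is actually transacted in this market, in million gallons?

27

In a free market, 410 - 6p = p - 10 gives the equilibrium p* = 60, q* = 50.
Because the ceiling (37) lies below the market-clearing price, it is binding.
At p = 37: qd = 410 - 6·37 = 188 and qs = 37 - 10 = 27.
The quantity actually transacted is the short side, supply: 27.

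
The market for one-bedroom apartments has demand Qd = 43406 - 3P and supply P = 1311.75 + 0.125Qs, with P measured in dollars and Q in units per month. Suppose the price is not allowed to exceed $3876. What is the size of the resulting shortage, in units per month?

Rearranging supply gives Qs = 8P - 10494. Without the control the market clears where 43406 - 3P = 8P - 10494, i.e. P* = 4900 and Q* = 28706.
Since 3876 < 4900, the ceiling is binding.
At P = 3876: Qd = 43406 - 3·3876 = 31778 and Qs = 8·3876 - 10494 = 20514.
Shortage = Qd - Qs = 31778 - 20514 = 11264.

11264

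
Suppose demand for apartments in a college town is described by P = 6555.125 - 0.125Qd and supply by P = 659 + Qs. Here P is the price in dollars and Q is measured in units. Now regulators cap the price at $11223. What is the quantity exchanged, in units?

Rearranging demand gives Qd = 52441 - 8P; rearranging supply gives Qs = P - 659. Setting quantity demanded equal to quantity supplied, 52441 - 8P = P - 659, gives P* = 5900 and Q* = 5241.
Since 11223 is above P* = 5900, the ceiling does not bind and the free-market outcome prevails.

5241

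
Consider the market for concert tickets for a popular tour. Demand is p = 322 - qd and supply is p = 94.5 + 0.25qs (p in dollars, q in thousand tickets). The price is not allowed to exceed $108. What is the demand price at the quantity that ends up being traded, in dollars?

268

Rearranging demand gives qd = 322 - p; rearranging supply gives qs = 4p - 378. Setting quantity demanded equal to quantity supplied, 322 - p = 4p - 378, gives p* = 140 and q* = 182.
Because the ceiling (108) lies below the market-clearing price, it is binding.
At p = 108: qd = 322 - 108 = 214 and qs = 4·108 - 378 = 54.
Only 54 units reach the market. On the demand curve, the marginal buyer's willingness to pay at q = 54 is (322 - 54) = 268.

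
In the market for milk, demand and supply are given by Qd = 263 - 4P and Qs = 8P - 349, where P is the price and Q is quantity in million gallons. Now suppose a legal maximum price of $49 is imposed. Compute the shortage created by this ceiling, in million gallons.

Setting quantity demanded equal to quantity supplied, 263 - 4P = 8P - 349, gives P* = 51 and Q* = 59.
Because the ceiling (49) lies below the market-clearing price, it is binding.
At P = 49: Qd = 263 - 4·49 = 67 and Qs = 8·49 - 349 = 43.
Shortage = Qd - Qs = 67 - 43 = 24.

24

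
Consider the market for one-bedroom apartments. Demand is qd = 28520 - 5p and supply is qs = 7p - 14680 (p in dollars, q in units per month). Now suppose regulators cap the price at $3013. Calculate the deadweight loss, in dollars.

2894379.6

Without the control the market clears where 28520 - 5p = 7p - 14680, i.e. p* = 3600 and q* = 10520.
Because the ceiling (3013) lies below the market-clearing price, it is binding.
At p = 3013: qd = 28520 - 5·3013 = 13455 and qs = 7·3013 - 14680 = 6411.
Quantity traded falls to 6411. At q = 6411 the demand price is (28520 - 6411)/5 = 4421.8 and the supply price is (14680 + 6411)/7 = 3013.
Deadweight loss = ½ · (4421.8 - 3013) · (10520 - 6411) = ½ · 1408.8 · 4109 = 2894379.6.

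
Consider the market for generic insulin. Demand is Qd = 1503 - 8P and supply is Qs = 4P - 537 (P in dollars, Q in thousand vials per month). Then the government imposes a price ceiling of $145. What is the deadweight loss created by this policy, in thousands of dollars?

Setting quantity demanded equal to quantity supplied, 1503 - 8P = 4P - 537, gives P* = 170 and Q* = 143.
Since 145 < 170, the ceiling is binding.
At P = 145: Qd = 1503 - 8·145 = 343 and Qs = 4·145 - 537 = 43.
Quantity traded falls to 43. At Q = 43 the demand price is (1503 - 43)/8 = 182.5 and the supply price is (537 + 43)/4 = 145.
Deadweight loss = ½ · (182.5 - 145) · (143 - 43) = ½ · 37.5 · 100 = 1875.

1875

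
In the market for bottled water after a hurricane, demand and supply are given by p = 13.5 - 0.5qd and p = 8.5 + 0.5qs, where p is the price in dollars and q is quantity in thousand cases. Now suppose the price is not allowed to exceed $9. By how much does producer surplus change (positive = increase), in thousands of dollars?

-6

Rearranging demand gives qd = 27 - 2p; rearranging supply gives qs = 2p - 17. Setting quantity demanded equal to quantity supplied, 27 - 2p = 2p - 17, gives p* = 11 and q* = 5.
The ceiling of 9 is below the equilibrium price 11, so it binds.
At p = 9: qd = 27 - 2·9 = 9 and qs = 2·9 - 17 = 1.
Producer surplus without the control is ½ · (11 - 8.5) · 5 = 6.25.
With the ceiling, producers sell 1 units at 9, so PS = ½ · (9 - 8.5) · 1 = 0.25.
Change in producer surplus = 0.25 - 6.25 = -6.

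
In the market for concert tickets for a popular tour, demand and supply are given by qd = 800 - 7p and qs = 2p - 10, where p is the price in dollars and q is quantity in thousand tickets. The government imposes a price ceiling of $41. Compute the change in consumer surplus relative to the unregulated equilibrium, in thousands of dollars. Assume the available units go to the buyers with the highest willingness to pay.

In a free market, 800 - 7p = 2p - 10 gives the equilibrium p* = 90, q* = 170.
The ceiling of 41 is below the equilibrium price 90, so it binds.
At p = 41: qd = 800 - 7·41 = 513 and qs = 2·41 - 10 = 72.
Consumer surplus without the control is ½ · (800/7 - 90) · 170 = 14450/7.
With the ceiling, 72 units are sold at 41 (assume they go to the highest-value buyers). The demand price at q = 72 is 104, so CS = ½ · [(800/7 - 41) + (104 - 41)] · 72 = 34344/7.
Change in consumer surplus = 34344/7 - 14450/7 = 2842.

2842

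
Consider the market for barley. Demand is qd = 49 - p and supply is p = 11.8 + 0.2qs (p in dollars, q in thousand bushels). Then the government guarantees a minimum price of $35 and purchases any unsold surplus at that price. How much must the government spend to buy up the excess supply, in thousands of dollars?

3570

Rearranging supply gives qs = 5p - 59. Setting quantity demanded equal to quantity supplied, 49 - p = 5p - 59, gives p* = 18 and q* = 31.
Because the floor (35) lies above the market-clearing price, it is binding.
At p = 35: qd = 49 - 35 = 14 and qs = 5·35 - 59 = 116.
Surplus = qs - qd = 102.
Government expenditure = surplus × support price = 102 × 35 = 3570.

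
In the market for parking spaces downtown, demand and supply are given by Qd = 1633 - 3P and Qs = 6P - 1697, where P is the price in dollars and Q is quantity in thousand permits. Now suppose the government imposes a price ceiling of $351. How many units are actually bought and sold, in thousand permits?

409

In a free market, 1633 - 3P = 6P - 1697 gives the equilibrium P* = 370, Q* = 523.
Because the ceiling (351) lies below the market-clearing price, it is binding.
At P = 351: Qd = 1633 - 3·351 = 580 and Qs = 6·351 - 1697 = 409.
The quantity actually transacted is the short side, supply: 409.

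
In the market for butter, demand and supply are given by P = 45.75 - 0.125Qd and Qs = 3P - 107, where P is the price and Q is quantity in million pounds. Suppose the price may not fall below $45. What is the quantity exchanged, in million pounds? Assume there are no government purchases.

6

Rearranging demand gives Qd = 366 - 8P. Without the control the market clears where 366 - 8P = 3P - 107, i.e. P* = 43 and Q* = 22.
Because the floor (45) lies above the market-clearing price, it is binding.
At P = 45: Qd = 366 - 8·45 = 6 and Qs = 3·45 - 107 = 28.
The quantity actually transacted is the short side, demand: 6.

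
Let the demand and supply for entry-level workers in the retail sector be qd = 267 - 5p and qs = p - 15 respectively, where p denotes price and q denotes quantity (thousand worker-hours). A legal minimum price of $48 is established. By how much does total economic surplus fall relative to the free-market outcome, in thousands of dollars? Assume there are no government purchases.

Without the control the market clears where 267 - 5p = p - 15, i.e. p* = 47 and q* = 32.
Because the floor (48) lies above the market-clearing price, it is binding.
At p = 48: qd = 267 - 5·48 = 27 and qs = 48 - 15 = 33.
Quantity traded falls to 27. At q = 27 the demand price is (267 - 27)/5 = 48 and the supply price is 15 + 27 = 42.
Deadweight loss = ½ · (48 - 42) · (32 - 27) = ½ · 6 · 5 = 15.

15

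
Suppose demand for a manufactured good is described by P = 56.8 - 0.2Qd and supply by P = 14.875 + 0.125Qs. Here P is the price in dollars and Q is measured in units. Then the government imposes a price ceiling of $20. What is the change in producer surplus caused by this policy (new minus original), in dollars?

-935

Rearranging demand gives Qd = 284 - 5P; rearranging supply gives Qs = 8P - 119. Setting quantity demanded equal to quantity supplied, 284 - 5P = 8P - 119, gives P* = 31 and Q* = 129.
Because the ceiling (20) lies below the market-clearing price, it is binding.
At P = 20: Qd = 284 - 5·20 = 184 and Qs = 8·20 - 119 = 41.
Producer surplus without the control is ½ · (31 - 14.875) · 129 = 1040.0625.
With the ceiling, producers sell 41 units at 20, so PS = ½ · (20 - 14.875) · 41 = 105.0625.
Change in producer surplus = 105.0625 - 1040.0625 = -935.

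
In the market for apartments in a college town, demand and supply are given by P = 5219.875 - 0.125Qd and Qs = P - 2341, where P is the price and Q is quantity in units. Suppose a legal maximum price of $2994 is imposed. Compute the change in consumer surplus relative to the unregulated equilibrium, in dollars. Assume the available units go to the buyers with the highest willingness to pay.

Rearranging demand gives Qd = 41759 - 8P. Equilibrium: 41759 - 8P = P - 2341, so 44100 = 9P and P* = 4900, Q* = 2559.
Since 2994 < 4900, the ceiling is binding.
At P = 2994: Qd = 41759 - 8·2994 = 17807 and Qs = 2994 - 2341 = 653.
Consumer surplus without the control is ½ · (5219.875 - 4900) · 2559 = 409280.0625.
With the ceiling, 653 units are sold at 2994 (assume they go to the highest-value buyers). The demand price at Q = 653 is 5138.25, so CS = ½ · [(5219.875 - 2994) + (5138.25 - 2994)] · 653 = 1426845.8125.
Change in consumer surplus = 1426845.8125 - 409280.0625 = 1017565.75.

1017565.75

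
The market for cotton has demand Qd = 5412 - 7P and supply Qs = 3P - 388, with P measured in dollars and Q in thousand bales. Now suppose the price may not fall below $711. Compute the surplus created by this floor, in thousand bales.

Without the control the market clears where 5412 - 7P = 3P - 388, i.e. P* = 580 and Q* = 1352.
The floor of 711 is above the equilibrium price 580, so it binds.
At P = 711: Qd = 5412 - 7·711 = 435 and Qs = 3·711 - 388 = 1745.
Surplus = Qs - Qd = 1745 - 435 = 1310.

1310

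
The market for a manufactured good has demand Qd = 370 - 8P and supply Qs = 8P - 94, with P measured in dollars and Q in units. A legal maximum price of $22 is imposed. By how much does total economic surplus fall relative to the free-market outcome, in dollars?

Without the control the market clears where 370 - 8P = 8P - 94, i.e. P* = 29 and Q* = 138.
Because the ceiling (22) lies below the market-clearing price, it is binding.
At P = 22: Qd = 370 - 8·22 = 194 and Qs = 8·22 - 94 = 82.
Quantity traded falls to 82. At Q = 82 the demand price is (370 - 82)/8 = 36 and the supply price is (94 + 82)/8 = 22.
Deadweight loss = ½ · (36 - 22) · (138 - 82) = ½ · 14 · 56 = 392.

392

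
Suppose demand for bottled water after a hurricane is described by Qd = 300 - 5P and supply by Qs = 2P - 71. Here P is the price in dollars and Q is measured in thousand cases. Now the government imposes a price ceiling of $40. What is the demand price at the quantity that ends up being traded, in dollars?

Without the control the market clears where 300 - 5P = 2P - 71, i.e. P* = 53 and Q* = 35.
Since 40 < 53, the ceiling is binding.
At P = 40: Qd = 300 - 5·40 = 100 and Qs = 2·40 - 71 = 9.
Only 9 units reach the market. On the demand curve, the marginal buyer's willingness to pay at Q = 9 is (300 - 9)/5 = 58.2.

58.2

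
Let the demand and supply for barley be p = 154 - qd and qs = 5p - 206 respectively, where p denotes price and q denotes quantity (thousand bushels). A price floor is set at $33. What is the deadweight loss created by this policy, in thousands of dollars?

0

Rearranging demand gives qd = 154 - p. Setting quantity demanded equal to quantity supplied, 154 - p = 5p - 206, gives p* = 60 and q* = 94.
Since 33 is below p* = 60, the floor does not bind and the free-market outcome prevails.
Since the control does not bind, no trades are prevented and deadweight loss is zero.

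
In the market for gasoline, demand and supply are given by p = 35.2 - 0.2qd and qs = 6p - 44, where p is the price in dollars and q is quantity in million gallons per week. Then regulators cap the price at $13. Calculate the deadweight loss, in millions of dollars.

323.4

Rearranging demand gives qd = 176 - 5p. In a free market, 176 - 5p = 6p - 44 gives the equilibrium p* = 20, q* = 76.
The ceiling of 13 is below the equilibrium price 20, so it binds.
At p = 13: qd = 176 - 5·13 = 111 and qs = 6·13 - 44 = 34.
Quantity traded falls to 34. At q = 34 the demand price is (176 - 34)/5 = 28.4 and the supply price is (44 + 34)/6 = 13.
Deadweight loss = ½ · (28.4 - 13) · (76 - 34) = ½ · 15.4 · 42 = 323.4.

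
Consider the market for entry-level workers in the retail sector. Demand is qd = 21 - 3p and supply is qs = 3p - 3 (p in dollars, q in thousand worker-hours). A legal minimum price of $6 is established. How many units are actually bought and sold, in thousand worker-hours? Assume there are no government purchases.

Equilibrium: 21 - 3p = 3p - 3, so 24 = 6p and p* = 4, q* = 9.
Since 6 > 4, the floor is binding.
At p = 6: qd = 21 - 3·6 = 3 and qs = 3·6 - 3 = 15.
The quantity actually transacted is the short side, demand: 3.

3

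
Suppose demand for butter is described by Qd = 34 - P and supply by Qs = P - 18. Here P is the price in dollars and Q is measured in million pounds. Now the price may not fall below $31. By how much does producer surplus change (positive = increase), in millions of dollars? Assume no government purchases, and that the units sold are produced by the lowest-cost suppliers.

Setting quantity demanded equal to quantity supplied, 34 - P = P - 18, gives P* = 26 and Q* = 8.
The floor of 31 is above the equilibrium price 26, so it binds.
At P = 31: Qd = 34 - 31 = 3 and Qs = 31 - 18 = 13.
Producer surplus without the control is ½ · (26 - 18) · 8 = 32.
With the floor, 3 units are sold at 31. The supply price at Q = 3 is 21, so PS = ½ · [(31 - 18) + (31 - 21)] · 3 = 34.5.
Change in producer surplus = 34.5 - 32 = 2.5.

2.5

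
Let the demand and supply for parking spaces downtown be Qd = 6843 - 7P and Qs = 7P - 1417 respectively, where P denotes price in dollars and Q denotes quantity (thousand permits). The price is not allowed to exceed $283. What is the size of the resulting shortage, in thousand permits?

4298

In a free market, 6843 - 7P = 7P - 1417 gives the equilibrium P* = 590, Q* = 2713.
Because the ceiling (283) lies below the market-clearing price, it is binding.
At P = 283: Qd = 6843 - 7·283 = 4862 and Qs = 7·283 - 1417 = 564.
Shortage = Qd - Qs = 4862 - 564 = 4298.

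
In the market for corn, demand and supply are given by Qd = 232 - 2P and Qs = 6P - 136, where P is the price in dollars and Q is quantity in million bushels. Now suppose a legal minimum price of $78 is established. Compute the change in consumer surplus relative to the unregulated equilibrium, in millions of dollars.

Setting quantity demanded equal to quantity supplied, 232 - 2P = 6P - 136, gives P* = 46 and Q* = 140.
The floor of 78 is above the equilibrium price 46, so it binds.
At P = 78: Qd = 232 - 2·78 = 76 and Qs = 6·78 - 136 = 332.
Consumer surplus without the control is ½ · (116 - 46) · 140 = 4900.
With the floor, consumers buy 76 units at 78, so CS = ½ · (116 - 78) · 76 = 1444.
Change in consumer surplus = 1444 - 4900 = -3456.

-3456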